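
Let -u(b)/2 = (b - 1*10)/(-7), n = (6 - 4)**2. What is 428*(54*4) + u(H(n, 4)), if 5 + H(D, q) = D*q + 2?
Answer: 647142/7 ≈ 92449.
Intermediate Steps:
n = 4 (n = 2**2 = 4)
H(D, q) = -3 + D*q (H(D, q) = -5 + (D*q + 2) = -5 + (2 + D*q) = -3 + D*q)
u(b) = -20/7 + 2*b/7 (u(b) = -2*(b - 1*10)/(-7) = -2*(b - 10)*(-1)/7 = -2*(-10 + b)*(-1)/7 = -2*(10/7 - b/7) = -20/7 + 2*b/7)
428*(54*4) + u(H(n, 4)) = 428*(54*4) + (-20/7 + 2*(-3 + 4*4)/7) = 428*216 + (-20/7 + 2*(-3 + 16)/7) = 92448 + (-20/7 + (2/7)*13) = 92448 + (-20/7 + 26/7) = 92448 + 6/7 = 647142/7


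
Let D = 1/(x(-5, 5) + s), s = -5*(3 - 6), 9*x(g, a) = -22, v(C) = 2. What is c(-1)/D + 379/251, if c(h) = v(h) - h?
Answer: 29500/753 ≈ 39.177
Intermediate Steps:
x(g, a) = -22/9 (x(g, a) = (1/9)*(-22) = -22/9)
s = 15 (s = -5*(-3) = 15)
D = 9/113 (D = 1/(-22/9 + 15) = 1/(113/9) = 9/113 ≈ 0.079646)
c(h) = 2 - h
c(-1)/D + 379/251 = (2 - 1*(-1))/(9/113) + 379/251 = (2 + 1)*(113/9) + 379*(1/251) = 3*(113/9) + 379/251 = 113/3 + 379/251 = 29500/753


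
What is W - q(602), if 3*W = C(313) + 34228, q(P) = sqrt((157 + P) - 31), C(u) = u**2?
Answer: 132197/3 - 2*sqrt(182) ≈ 44039.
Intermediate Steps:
q(P) = sqrt(126 + P)
W = 132197/3 (W = (313**2 + 34228)/3 = (97969 + 34228)/3 = (1/3)*132197 = 132197/3 ≈ 44066.)
W - q(602) = 132197/3 - sqrt(126 + 602) = 132197/3 - sqrt(728) = 132197/3 - 2*sqrt(182)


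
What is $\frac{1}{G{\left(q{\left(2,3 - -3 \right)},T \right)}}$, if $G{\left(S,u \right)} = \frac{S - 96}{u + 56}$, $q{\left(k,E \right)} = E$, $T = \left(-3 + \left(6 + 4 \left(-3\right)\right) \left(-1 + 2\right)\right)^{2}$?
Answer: $- \frac{137}{90} \approx -1.5222$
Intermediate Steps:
$T = 81$ ($T = \left(-3 + \left(6 - 12\right) 1\right)^{2} = \left(-3 - 6\right)^{2} = \left(-9\right)^{2} = 81$)
$G{\left(S,u \right)} = \frac{-96 + S}{56 + u}$
$\frac{1}{G{\left(q{\left(2,3 - -3 \right)},T \right)}} = \frac{1}{\frac{1}{56 + 81} \left(-96 + \left(3 - -3\right)\right)} = \frac{1}{\frac{1}{137} \left(-96 + \left(3 + 3\right)\right)} = \frac{1}{\frac{1}{137} \left(-96 + 6\right)} = \frac{1}{\frac{1}{137} \left(-90\right)} = \frac{1}{- \frac{90}{137}} = - \frac{137}{90}$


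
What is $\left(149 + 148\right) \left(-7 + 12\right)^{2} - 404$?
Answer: $7021$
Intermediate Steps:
$\left(149 + 148\right) \left(-7 + 12\right)^{2} - 404 = 297 \cdot 5^{2} - 404 = 297 \cdot 25 - 404 = 7425 - 404 = 7021$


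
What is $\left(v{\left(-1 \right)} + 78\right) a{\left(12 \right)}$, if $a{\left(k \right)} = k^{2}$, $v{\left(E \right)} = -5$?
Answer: $10512$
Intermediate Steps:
$\left(v{\left(-1 \right)} + 78\right) a{\left(12 \right)} = \left(-5 + 78\right) 12^{2} = 73 \cdot 144 = 10512$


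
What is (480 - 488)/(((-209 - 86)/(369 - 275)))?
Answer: 752/295 ≈ 2.5492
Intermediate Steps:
(480 - 488)/(((-209 - 86)/(369 - 275))) = -8/((-295/94)) = -8/((-295*1/94)) = -8/(-295/94) = -8*(-94/295) = 752/295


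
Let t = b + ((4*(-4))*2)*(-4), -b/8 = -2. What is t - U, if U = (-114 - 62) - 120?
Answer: 440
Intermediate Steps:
b = 16 (b = -8*(-2) = 16)
t = 144 (t = 16 + ((4*(-4))*2)*(-4) = 16 - 16*2*(-4) = 16 - 32*(-4) = 16 + 128 = 144)
U = -296 (U = -176 - 120 = -296)
t - U = 144 - 1*(-296) = 144 + 296 = 440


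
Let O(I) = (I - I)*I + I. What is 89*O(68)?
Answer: 6052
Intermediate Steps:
O(I) = I (O(I) = 0*I + I = 0 + I = I)
89*O(68) = 89*68 = 6052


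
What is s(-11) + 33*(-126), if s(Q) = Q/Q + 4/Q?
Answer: -45731/11 ≈ -4157.4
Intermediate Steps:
s(Q) = 1 + 4/Q
s(-11) + 33*(-126) = (4 - 11)/(-11) + 33*(-126) = -1/11*(-7) - 4158 = 7/11 - 4158 = -45731/11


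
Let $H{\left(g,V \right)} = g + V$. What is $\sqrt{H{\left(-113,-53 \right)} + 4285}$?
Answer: $\sqrt{4119} \approx 64.179$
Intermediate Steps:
$H{\left(g,V \right)} = V + g$
$\sqrt{H{\left(-113,-53 \right)} + 4285} = \sqrt{\left(-53 - 113\right) + 4285} = \sqrt{-166 + 4285} = \sqrt{4119}$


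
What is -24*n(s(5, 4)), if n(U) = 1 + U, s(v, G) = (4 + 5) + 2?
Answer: -288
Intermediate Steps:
s(v, G) = 11 (s(v, G) = 9 + 2 = 11)
-24*n(s(5, 4)) = -24*(1 + 11) = -24*12 = -288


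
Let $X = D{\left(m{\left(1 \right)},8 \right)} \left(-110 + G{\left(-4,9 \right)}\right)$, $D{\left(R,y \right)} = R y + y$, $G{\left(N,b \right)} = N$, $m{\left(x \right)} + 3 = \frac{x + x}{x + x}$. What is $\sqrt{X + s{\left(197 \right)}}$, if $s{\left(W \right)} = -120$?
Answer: $6 \sqrt{22} \approx 28.142$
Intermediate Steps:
$m{\left(x \right)} = -2$ ($m{\left(x \right)} = -3 + \frac{x + x}{x + x} = -3 + \frac{2 x}{2 x} = -3 + 2 x \frac{1}{2 x} = -3 + 1 = -2$)
$D{\left(R,y \right)} = y + R y$
$X = 912$ ($X = 8 \left(1 - 2\right) \left(-110 - 4\right) = 8 \left(-1\right) \left(-114\right) = \left(-8\right) \left(-114\right) = 912$)
$\sqrt{X + s{\left(197 \right)}} = \sqrt{912 - 120} = \sqrt{792} = 6 \sqrt{22}$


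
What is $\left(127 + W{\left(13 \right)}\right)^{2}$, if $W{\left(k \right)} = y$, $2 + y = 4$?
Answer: $16641$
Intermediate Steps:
$y = 2$ ($y = -2 + 4 = 2$)
$W{\left(k \right)} = 2$
$\left(127 + W{\left(13 \right)}\right)^{2} = \left(127 + 2\right)^{2} = 129^{2} = 16641$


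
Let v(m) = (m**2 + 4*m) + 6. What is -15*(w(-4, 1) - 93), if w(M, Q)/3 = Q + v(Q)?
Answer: 855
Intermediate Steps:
v(m) = 6 + m**2 + 4*m
w(M, Q) = 18 + 3*Q**2 + 15*Q (w(M, Q) = 3*(Q + (6 + Q**2 + 4*Q)) = 3*(6 + Q**2 + 5*Q) = 18 + 3*Q**2 + 15*Q)
-15*(w(-4, 1) - 93) = -15*((18 + 3*1**2 + 15*1) - 93) = -15*((18 + 3*1 + 15) - 93) = -15*((18 + 3 + 15) - 93) = -15*(36 - 93) = -15*(-57) = 855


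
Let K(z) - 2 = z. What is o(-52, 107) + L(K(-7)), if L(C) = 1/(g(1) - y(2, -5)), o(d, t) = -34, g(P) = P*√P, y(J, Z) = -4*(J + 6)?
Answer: -1121/33 ≈ -33.970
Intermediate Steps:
y(J, Z) = -24 - 4*J (y(J, Z) = -4*(6 + J) = -24 - 4*J)
g(P) = P^(3/2)
K(z) = 2 + z
L(C) = 1/33 (L(C) = 1/(1^(3/2) - (-24 - 4*2)) = 1/(1 - (-24 - 8)) = 1/(1 - 1*(-32)) = 1/(1 + 32) = 1/33)
o(-52, 107) + L(K(-7)) = -34 + 1/33 = -1121/33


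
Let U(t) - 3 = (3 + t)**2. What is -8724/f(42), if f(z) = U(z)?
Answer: -727/169 ≈ -4.3018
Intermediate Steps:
U(t) = 3 + (3 + t)**2
f(z) = 3 + (3 + z)**2
-8724/f(42) = -8724/(3 + (3 + 42)**2) = -8724/(3 + 45**2) = -8724/(3 + 2025) = -8724/2028 = -8724*1/2028 = -727/169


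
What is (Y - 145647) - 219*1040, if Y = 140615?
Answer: -232792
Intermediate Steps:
(Y - 145647) - 219*1040 = (140615 - 145647) - 219*1040 = -5032 - 1*227760 = -5032 - 227760 = -232792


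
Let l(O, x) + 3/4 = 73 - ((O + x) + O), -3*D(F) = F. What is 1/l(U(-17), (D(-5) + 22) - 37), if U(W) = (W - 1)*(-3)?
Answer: -12/269 ≈ -0.044610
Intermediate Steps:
D(F) = -F/3
U(W) = 3 - 3*W (U(W) = (-1 + W)*(-3) = 3 - 3*W)
l(O, x) = 289/4 - x - 2*O (l(O, x) = -¾ + (73 - ((O + x) + O)) = -¾ + (73 - (x + 2*O)) = -¾ + (73 + (-x - 2*O)) = -¾ + (73 - x - 2*O) = 289/4 - x - 2*O)
1/l(U(-17), (D(-5) + 22) - 37) = 1/(289/4 - ((-⅓*(-5) + 22) - 37) - 2*(3 - 3*(-17))) = 1/(289/4 - ((5/3 + 22) - 37) - 2*(3 + 51)) = 1/(289/4 - (71/3 - 37) - 2*54) = 1/(289/4 - 1*(-40/3) - 108) = 1/(289/4 + 40/3 - 108) = 1/(-269/12) = -12/269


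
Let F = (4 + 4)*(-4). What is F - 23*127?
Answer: -2953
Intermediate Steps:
F = -32 (F = 8*(-4) = -32)
F - 23*127 = -32 - 23*127 = -32 - 2921 = -2953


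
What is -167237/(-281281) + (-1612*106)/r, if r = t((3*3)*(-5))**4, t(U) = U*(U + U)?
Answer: 803460320556575053/1351364367142968750 ≈ 0.59455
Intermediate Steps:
t(U) = 2*U**2 (t(U) = U*(2*U) = 2*U**2)
r = 269042006250000 (r = (2*((3*3)*(-5))**2)**4 = (2*(9*(-5))**2)**4 = (2*(-45)**2)**4 = (2*2025)**4 = 4050**4 = 269042006250000)
-167237/(-281281) + (-1612*106)/r = -167237/(-281281) - 1612*106/269042006250000 = -167237*(-1/281281) - 170872*1/269042006250000 = 23891/40183 - 21359/33630250781250 = 803460320556575053/1351364367142968750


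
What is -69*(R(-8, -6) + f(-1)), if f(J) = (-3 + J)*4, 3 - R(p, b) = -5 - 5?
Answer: 207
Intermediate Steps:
R(p, b) = 13 (R(p, b) = 3 - (-5 - 5) = 3 - 1*(-10) = 3 + 10 = 13)
f(J) = -12 + 4*J
-69*(R(-8, -6) + f(-1)) = -69*(13 + (-12 + 4*(-1))) = -69*(13 + (-12 - 4)) = -69*(13 - 16) = -69*(-3) = 207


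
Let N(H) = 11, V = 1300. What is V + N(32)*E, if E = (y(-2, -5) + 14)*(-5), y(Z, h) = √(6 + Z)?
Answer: 420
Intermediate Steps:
E = -80 (E = (√(6 - 2) + 14)*(-5) = (√4 + 14)*(-5) = (2 + 14)*(-5) = 16*(-5) = -80)
V + N(32)*E = 1300 + 11*(-80) = 1300 - 880 = 420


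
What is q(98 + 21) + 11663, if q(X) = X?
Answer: 11782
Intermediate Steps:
q(98 + 21) + 11663 = (98 + 21) + 11663 = 119 + 11663 = 11782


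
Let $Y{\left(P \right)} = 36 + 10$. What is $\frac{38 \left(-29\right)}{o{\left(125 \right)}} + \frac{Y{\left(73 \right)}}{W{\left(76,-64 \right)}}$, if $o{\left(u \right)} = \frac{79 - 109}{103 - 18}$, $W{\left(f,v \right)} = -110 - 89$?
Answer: $\frac{1863895}{597} \approx 3122.1$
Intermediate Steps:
$W{\left(f,v \right)} = -199$
$Y{\left(P \right)} = 46$
$o{\left(u \right)} = - \frac{6}{17}$ ($o{\left(u \right)} = - \frac{30}{85} = \left(-30\right) \frac{1}{85} = - \frac{6}{17}$)
$\frac{38 \left(-29\right)}{o{\left(125 \right)}} + \frac{Y{\left(73 \right)}}{W{\left(76,-64 \right)}} = \frac{38 \left(-29\right)}{- \frac{6}{17}} + \frac{46}{-199} = \left(-1102\right) \left(- \frac{17}{6}\right) + 46 \left(- \frac{1}{199}\right) = \frac{9367}{3} - \frac{46}{199} = \frac{1863895}{597}$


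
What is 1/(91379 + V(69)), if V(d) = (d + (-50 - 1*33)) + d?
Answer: 1/91434 ≈ 1.0937e-5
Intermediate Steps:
V(d) = -83 + 2*d (V(d) = (d + (-50 - 33)) + d = (d - 83) + d = (-83 + d) + d = -83 + 2*d)
1/(91379 + V(69)) = 1/(91379 + (-83 + 2*69)) = 1/(91379 + (-83 + 138)) = 1/(91379 + 55) = 1/91434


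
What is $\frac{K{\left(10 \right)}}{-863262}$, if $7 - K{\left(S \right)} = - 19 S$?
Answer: $- \frac{197}{863262} \approx -0.0002282$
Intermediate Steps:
$K{\left(S \right)} = 7 + 19 S$ ($K{\left(S \right)} = 7 - - 19 S = 7 + 19 S$)
$\frac{K{\left(10 \right)}}{-863262} = \frac{7 + 19 \cdot 10}{-863262} = \left(7 + 190\right) \left(- \frac{1}{863262}\right) = 197 \left(- \frac{1}{863262}\right) = - \frac{197}{863262}$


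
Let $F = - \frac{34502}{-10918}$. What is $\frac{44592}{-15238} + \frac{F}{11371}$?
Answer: $- \frac{1383876912175}{472944007891} \approx -2.9261$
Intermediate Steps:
$F = \frac{17251}{5459}$ ($F = \left(-34502\right) \left(- \frac{1}{10918}\right) = \frac{17251}{5459} \approx 3.1601$)
$\frac{44592}{-15238} + \frac{F}{11371} = \frac{44592}{-15238} + \frac{17251}{5459 \cdot 11371} = 44592 \left(- \frac{1}{15238}\right) + \frac{17251}{5459} \cdot \frac{1}{11371} = - \frac{22296}{7619} + \frac{17251}{62074289} = - \frac{1383876912175}{472944007891}$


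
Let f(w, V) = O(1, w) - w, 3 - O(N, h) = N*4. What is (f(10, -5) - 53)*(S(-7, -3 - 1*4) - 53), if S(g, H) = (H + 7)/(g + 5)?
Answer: 3392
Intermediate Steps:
O(N, h) = 3 - 4*N (O(N, h) = 3 - N*4 = 3 - 4*N)
f(w, V) = -1 - w (f(w, V) = (3 - 4*1) - w = (3 - 4) - w = -1 - w)
S(g, H) = (7 + H)/(5 + g)
(f(10, -5) - 53)*(S(-7, -3 - 1*4) - 53) = ((-1 - 1*10) - 53)*((7 + (-3 - 1*4))/(5 - 7) - 53) = ((-1 - 10) - 53)*((7 + (-3 - 4))/(-2) - 53) = (-11 - 53)*(-(7 - 7)/2 - 53) = -64*(-½*0 - 53) = -64*(0 - 53) = -64*(-53) = 3392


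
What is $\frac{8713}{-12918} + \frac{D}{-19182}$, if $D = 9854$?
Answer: $- \frac{16357041}{13766282} \approx -1.1882$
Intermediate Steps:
$\frac{8713}{-12918} + \frac{D}{-19182} = \frac{8713}{-12918} + \frac{9854}{-19182} = 8713 \left(- \frac{1}{12918}\right) + 9854 \left(- \frac{1}{19182}\right) = - \frac{8713}{12918} - \frac{4927}{9591} = - \frac{16357041}{13766282}$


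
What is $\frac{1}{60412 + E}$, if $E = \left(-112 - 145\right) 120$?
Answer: $\frac{1}{29572} \approx 3.3816 \cdot 10^{-5}$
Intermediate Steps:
$E = -30840$ ($E = \left(-257\right) 120 = -30840$)
$\frac{1}{60412 + E} = \frac{1}{60412 - 30840} = \frac{1}{29572}$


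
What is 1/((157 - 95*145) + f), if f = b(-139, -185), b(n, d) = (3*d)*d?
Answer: 1/89057 ≈ 1.1229e-5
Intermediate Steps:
b(n, d) = 3*d²
f = 102675 (f = 3*(-185)² = 3*34225 = 102675)
1/((157 - 95*145) + f) = 1/((157 - 95*145) + 102675) = 1/((157 - 13775) + 102675) = 1/(-13618 + 102675) = 1/89057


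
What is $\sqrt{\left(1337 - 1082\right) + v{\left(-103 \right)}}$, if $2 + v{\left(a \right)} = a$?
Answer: $5 \sqrt{6} \approx 12.247$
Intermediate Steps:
$v{\left(a \right)} = -2 + a$
$\sqrt{\left(1337 - 1082\right) + v{\left(-103 \right)}} = \sqrt{\left(1337 - 1082\right) - 105} = \sqrt{255 - 105} = \sqrt{150} = 5 \sqrt{6}$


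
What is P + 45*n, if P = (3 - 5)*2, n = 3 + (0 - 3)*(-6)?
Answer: 941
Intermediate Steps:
n = 21 (n = 3 - 3*(-6) = 3 + 18 = 21)
P = -4 (P = -2*2 = -4)
P + 45*n = -4 + 45*21 = -4 + 945 = 941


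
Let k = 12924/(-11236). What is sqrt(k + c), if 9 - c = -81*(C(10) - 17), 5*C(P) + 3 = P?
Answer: 6*I*sqrt(2449585)/265 ≈ 35.437*I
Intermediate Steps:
C(P) = -3/5 + P/5
k = -3231/2809 (k = 12924*(-1/11236) = -3231/2809 ≈ -1.1502)
c = -6273/5 (c = 9 - (-81)*((-3/5 + (1/5)*10) - 17) = 9 - (-81)*((-3/5 + 2) - 17) = 9 - (-81)*(7/5 - 17) = 9 - (-81)*(-78)/5 = 9 - 1*6318/5 = 9 - 6318/5 = -6273/5 ≈ -1254.6)
sqrt(k + c) = sqrt(-3231/2809 - 6273/5) = sqrt(-17637012/14045) = 6*I*sqrt(2449585)/265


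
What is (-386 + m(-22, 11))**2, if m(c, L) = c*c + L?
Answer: 11881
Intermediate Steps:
m(c, L) = L + c**2 (m(c, L) = c**2 + L = L + c**2)
(-386 + m(-22, 11))**2 = (-386 + (11 + (-22)**2))**2 = (-386 + (11 + 484))**2 = (-386 + 495)**2 = 109**2 = 11881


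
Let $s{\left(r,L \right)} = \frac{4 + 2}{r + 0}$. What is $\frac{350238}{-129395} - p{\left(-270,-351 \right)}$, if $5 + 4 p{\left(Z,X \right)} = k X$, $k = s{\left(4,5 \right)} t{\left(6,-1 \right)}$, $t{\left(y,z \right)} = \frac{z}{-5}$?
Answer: $\frac{3677519}{147880} \approx 24.868$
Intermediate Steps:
$t{\left(y,z \right)} = - \frac{z}{5}$ ($t{\left(y,z \right)} = z \left(- \frac{1}{5}\right) = - \frac{z}{5}$)
$s{\left(r,L \right)} = \frac{6}{r}$
$k = \frac{3}{10}$ ($k = \frac{6}{4} \left(\left(- \frac{1}{5}\right) \left(-1\right)\right) = 6 \cdot \frac{1}{4} \cdot \frac{1}{5} = \frac{3}{2} \cdot \frac{1}{5} = \frac{3}{10} \approx 0.3$)
$p{\left(Z,X \right)} = - \frac{5}{4} + \frac{3 X}{40}$ ($p{\left(Z,X \right)} = - \frac{5}{4} + \frac{\frac{3}{10} X}{4} = - \frac{5}{4} + \frac{3 X}{40}$)
$\frac{350238}{-129395} - p{\left(-270,-351 \right)} = \frac{350238}{-129395} - \left(- \frac{5}{4} + \frac{3}{40} \left(-351\right)\right) = 350238 \left(- \frac{1}{129395}\right) - \left(- \frac{5}{4} - \frac{1053}{40}\right) = - \frac{50034}{18485} - - \frac{1103}{40} = - \frac{50034}{18485} + \frac{1103}{40} = \frac{3677519}{147880}$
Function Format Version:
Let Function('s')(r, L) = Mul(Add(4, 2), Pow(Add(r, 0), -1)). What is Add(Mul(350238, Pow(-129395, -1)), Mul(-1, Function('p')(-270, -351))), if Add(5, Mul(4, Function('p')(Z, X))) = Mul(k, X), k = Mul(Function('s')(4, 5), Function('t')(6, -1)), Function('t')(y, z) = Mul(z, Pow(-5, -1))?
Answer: Rational(3677519, 147880) ≈ 24.868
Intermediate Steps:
Function('t')(y, z) = Mul(Rational(-1, 5), z) (Function('t')(y, z) = Mul(z, Rational(-1, 5)) = Mul(Rational(-1, 5), z))
Function('s')(r, L) = Mul(6, Pow(r, -1))
k = Rational(3, 10) (k = Mul(Mul(6, Pow(4, -1)), Mul(Rational(-1, 5), -1)) = Mul(Mul(6, Rational(1, 4)), Rational(1, 5)) = Mul(Rational(3, 2), Rational(1, 5)) = Rational(3, 10) ≈ 0.30000)
Function('p')(Z, X) = Add(Rational(-5, 4), Mul(Rational(3, 40), X)) (Function('p')(Z, X) = Add(Rational(-5, 4), Mul(Rational(1, 4), Mul(Rational(3, 10), X))) = Add(Rational(-5, 4), Mul(Rational(3, 40), X)))
Add(Mul(350238, Pow(-129395, -1)), Mul(-1, Function('p')(-270, -351))) = Add(Mul(350238, Pow(-129395, -1)), Mul(-1, Add(Rational(-5, 4), Mul(Rational(3, 40), -351)))) = Add(Mul(350238, Rational(-1, 129395)), Mul(-1, Add(Rational(-5, 4), Rational(-1053, 40)))) = Add(Rational(-50034, 18485), Mul(-1, Rational(-1103, 40))) = Add(Rational(-50034, 18485), Rational(1103, 40)) = Rational(3677519, 147880)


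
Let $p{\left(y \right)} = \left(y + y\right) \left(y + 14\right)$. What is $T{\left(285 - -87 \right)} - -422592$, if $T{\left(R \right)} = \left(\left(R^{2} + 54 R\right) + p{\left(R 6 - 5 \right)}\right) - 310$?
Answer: $10562168$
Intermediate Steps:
$p{\left(y \right)} = 2 y \left(14 + y\right)$
$T{\left(R \right)} = -310 + R^{2} + 54 R + 2 \left(-5 + 6 R\right) \left(9 + 6 R\right)$ ($T{\left(R \right)} = \left(\left(R^{2} + 54 R\right) + 2 \left(R 6 - 5\right) \left(14 + \left(R 6 - 5\right)\right)\right) - 310 = \left(\left(R^{2} + 54 R\right) + 2 \left(6 R - 5\right) \left(14 + \left(6 R - 5\right)\right)\right) - 310 = \left(\left(R^{2} + 54 R\right) + 2 \left(-5 + 6 R\right) \left(14 + \left(-5 + 6 R\right)\right)\right) - 310 = \left(\left(R^{2} + 54 R\right) + 2 \left(-5 + 6 R\right) \left(9 + 6 R\right)\right) - 310 = \left(R^{2} + 54 R + 2 \left(-5 + 6 R\right) \left(9 + 6 R\right)\right) - 310 = -310 + R^{2} + 54 R + 2 \left(-5 + 6 R\right) \left(9 + 6 R\right)$)
$T{\left(285 - -87 \right)} - -422592 = \left(-400 + 73 \left(285 - -87\right)^{2} + 102 \left(285 - -87\right)\right) - -422592 = \left(-400 + 73 \left(285 + 87\right)^{2} + 102 \left(285 + 87\right)\right) + 422592 = \left(-400 + 73 \cdot 372^{2} + 102 \cdot 372\right) + 422592 = \left(-400 + 73 \cdot 138384 + 37944\right) + 422592 = \left(-400 + 10102032 + 37944\right) + 422592 = 10139576 + 422592 = 10562168$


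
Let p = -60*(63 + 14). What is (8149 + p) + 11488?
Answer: 15017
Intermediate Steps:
p = -4620 (p = -60*77 = -4620)
(8149 + p) + 11488 = (8149 - 4620) + 11488 = 3529 + 11488 = 15017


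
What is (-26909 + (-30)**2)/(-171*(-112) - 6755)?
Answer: -26009/12397 ≈ -2.0980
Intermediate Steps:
(-26909 + (-30)**2)/(-171*(-112) - 6755) = (-26909 + 900)/(19152 - 6755) = -26009/12397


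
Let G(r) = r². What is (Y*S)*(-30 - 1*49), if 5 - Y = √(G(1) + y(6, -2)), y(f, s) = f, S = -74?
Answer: 29230 - 5846*√7 ≈ 13763.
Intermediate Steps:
Y = 5 - √7 (Y = 5 - √(1² + 6) = 5 - √(1 + 6) = 5 - √7 ≈ 2.3542)
(Y*S)*(-30 - 1*49) = ((5 - √7)*(-74))*(-30 - 1*49) = (-370 + 74*√7)*(-30 - 49) = (-370 + 74*√7)*(-79) = 29230 - 5846*√7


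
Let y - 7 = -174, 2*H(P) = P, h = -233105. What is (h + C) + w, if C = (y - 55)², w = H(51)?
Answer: -367591/2 ≈ -1.8380e+5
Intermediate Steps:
H(P) = P/2
y = -167 (y = 7 - 174 = -167)
w = 51/2 (w = (½)*51 = 51/2 ≈ 25.500)
C = 49284 (C = (-167 - 55)² = (-222)² = 49284)
(h + C) + w = (-233105 + 49284) + 51/2 = -183821 + 51/2 = -367591/2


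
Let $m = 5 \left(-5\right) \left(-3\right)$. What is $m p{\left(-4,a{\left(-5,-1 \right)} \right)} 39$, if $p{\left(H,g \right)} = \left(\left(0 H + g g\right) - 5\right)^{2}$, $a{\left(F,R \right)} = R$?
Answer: $46800$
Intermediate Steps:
$m = 75$ ($m = \left(-25\right) \left(-3\right) = 75$)
$p{\left(H,g \right)} = \left(-5 + g^{2}\right)^{2}$ ($p{\left(H,g \right)} = \left(\left(0 + g^{2}\right) - 5\right)^{2} = \left(g^{2} - 5\right)^{2} = \left(-5 + g^{2}\right)^{2}$)
$m p{\left(-4,a{\left(-5,-1 \right)} \right)} 39 = 75 \left(-5 + \left(-1\right)^{2}\right)^{2} \cdot 39 = 75 \left(-5 + 1\right)^{2} \cdot 39 = 75 \left(-4\right)^{2} \cdot 39 = 75 \cdot 16 \cdot 39 = 1200 \cdot 39 = 46800$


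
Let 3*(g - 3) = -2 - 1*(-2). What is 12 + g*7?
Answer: 33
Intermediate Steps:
g = 3 (g = 3 + (-2 - 1*(-2))/3 = 3 + (-2 + 2)/3 = 3 + (⅓)*0 = 3 + 0 = 3)
12 + g*7 = 12 + 3*7 = 12 + 21 = 33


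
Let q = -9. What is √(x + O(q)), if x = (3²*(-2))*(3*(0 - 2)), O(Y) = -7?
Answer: √101 ≈ 10.050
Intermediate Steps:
x = 108 (x = (9*(-2))*(3*(-2)) = -18*(-6) = 108)
√(x + O(q)) = √(108 - 7) = √101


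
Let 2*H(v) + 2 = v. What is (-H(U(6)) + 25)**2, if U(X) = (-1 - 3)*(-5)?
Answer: 256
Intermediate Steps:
U(X) = 20 (U(X) = -4*(-5) = 20)
H(v) = -1 + v/2
(-H(U(6)) + 25)**2 = (-(-1 + (1/2)*20) + 25)**2 = (-(-1 + 10) + 25)**2 = (-1*9 + 25)**2 = (-9 + 25)**2 = 16**2 = 256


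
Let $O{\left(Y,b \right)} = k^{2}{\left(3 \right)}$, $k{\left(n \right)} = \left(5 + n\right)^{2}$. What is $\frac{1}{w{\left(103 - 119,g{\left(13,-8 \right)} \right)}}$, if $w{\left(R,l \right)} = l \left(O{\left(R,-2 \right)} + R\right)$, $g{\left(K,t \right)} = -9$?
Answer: $- \frac{1}{36720} \approx -2.7233 \cdot 10^{-5}$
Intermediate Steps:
$O{\left(Y,b \right)} = 4096$ ($O{\left(Y,b \right)} = \left(\left(5 + 3\right)^{2}\right)^{2} = \left(8^{2}\right)^{2} = 64^{2} = 4096$)
$w{\left(R,l \right)} = l \left(4096 + R\right)$
$\frac{1}{w{\left(103 - 119,g{\left(13,-8 \right)} \right)}} = \frac{1}{\left(-9\right) \left(4096 + \left(103 - 119\right)\right)} = \frac{1}{\left(-9\right) \left(4096 - 16\right)} = \frac{1}{\left(-9\right) 4080} = \frac{1}{-36720} = - \frac{1}{36720}$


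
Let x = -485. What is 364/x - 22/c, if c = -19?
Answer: 3754/9215 ≈ 0.40738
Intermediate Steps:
364/x - 22/c = 364/(-485) - 22/(-19) = 364*(-1/485) - 22*(-1/19) = -364/485 + 22/19 = 3754/9215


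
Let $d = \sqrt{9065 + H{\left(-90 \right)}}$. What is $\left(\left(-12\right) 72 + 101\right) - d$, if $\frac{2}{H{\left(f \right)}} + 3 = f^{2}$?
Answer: $-763 - \frac{\sqrt{594314188779}}{8097} \approx -858.21$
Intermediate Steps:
$H{\left(f \right)} = \frac{2}{-3 + f^{2}}$
$d = \frac{\sqrt{594314188779}}{8097}$ ($d = \sqrt{9065 + \frac{2}{-3 + \left(-90\right)^{2}}} = \sqrt{9065 + \frac{2}{-3 + 8100}} = \sqrt{9065 + \frac{2}{8097}} = \sqrt{\frac{73399307}{8097}} = \frac{\sqrt{594314188779}}{8097} \approx 95.21$)
$\left(\left(-12\right) 72 + 101\right) - d = \left(\left(-12\right) 72 + 101\right) - \frac{\sqrt{594314188779}}{8097} = \left(-864 + 101\right) - \frac{\sqrt{594314188779}}{8097} = -763 - \frac{\sqrt{594314188779}}{8097}$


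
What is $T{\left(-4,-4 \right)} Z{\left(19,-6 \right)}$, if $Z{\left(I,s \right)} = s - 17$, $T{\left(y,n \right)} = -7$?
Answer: $161$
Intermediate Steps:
$Z{\left(I,s \right)} = -17 + s$ ($Z{\left(I,s \right)} = s - 17 = -17 + s$)
$T{\left(-4,-4 \right)} Z{\left(19,-6 \right)} = - 7 \left(-17 - 6\right) = \left(-7\right) \left(-23\right) = 161$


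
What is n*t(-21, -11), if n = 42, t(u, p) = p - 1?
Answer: -504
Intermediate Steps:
t(u, p) = -1 + p
n*t(-21, -11) = 42*(-1 - 11) = 42*(-12) = -504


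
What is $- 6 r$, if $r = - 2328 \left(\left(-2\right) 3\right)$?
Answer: $-83808$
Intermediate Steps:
$r = 13968$ ($r = \left(-2328\right) \left(-6\right) = 13968$)
$- 6 r = \left(-6\right) 13968 = -83808$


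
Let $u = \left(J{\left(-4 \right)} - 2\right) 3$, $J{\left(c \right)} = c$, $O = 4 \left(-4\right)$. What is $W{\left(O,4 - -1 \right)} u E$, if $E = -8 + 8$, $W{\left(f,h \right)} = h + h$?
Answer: $0$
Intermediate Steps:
$O = -16$
$W{\left(f,h \right)} = 2 h$
$u = -18$ ($u = \left(-4 - 2\right) 3 = \left(-6\right) 3 = -18$)
$E = 0$
$W{\left(O,4 - -1 \right)} u E = 2 \left(4 - -1\right) \left(-18\right) 0 = 2 \left(4 + 1\right) \left(-18\right) 0 = 2 \cdot 5 \left(-18\right) 0 = 10 \left(-18\right) 0 = \left(-180\right) 0 = 0$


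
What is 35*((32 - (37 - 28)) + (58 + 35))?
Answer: 4060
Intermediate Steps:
35*((32 - (37 - 28)) + (58 + 35)) = 35*((32 - 1*9) + 93) = 35*((32 - 9) + 93) = 35*(23 + 93) = 35*116 = 4060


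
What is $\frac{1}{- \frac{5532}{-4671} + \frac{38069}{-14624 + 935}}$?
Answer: $- \frac{2368197}{3781213} \approx -0.62631$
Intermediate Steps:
$\frac{1}{- \frac{5532}{-4671} + \frac{38069}{-14624 + 935}} = \frac{1}{\left(-5532\right) \left(- \frac{1}{4671}\right) + \frac{38069}{-13689}} = \frac{1}{\frac{1844}{1557} + 38069 \left(- \frac{1}{13689}\right)} = \frac{1}{\frac{1844}{1557} - \frac{38069}{13689}} = \frac{1}{- \frac{3781213}{2368197}} = - \frac{2368197}{3781213}$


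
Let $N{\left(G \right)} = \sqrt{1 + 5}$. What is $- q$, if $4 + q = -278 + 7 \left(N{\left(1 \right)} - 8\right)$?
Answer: $338 - 7 \sqrt{6} \approx 320.85$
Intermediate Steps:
$N{\left(G \right)} = \sqrt{6}$
$q = -338 + 7 \sqrt{6}$ ($q = -4 - \left(278 - 7 \left(\sqrt{6} - 8\right)\right) = -4 - \left(278 - 7 \left(-8 + \sqrt{6}\right)\right) = -4 - \left(334 - 7 \sqrt{6}\right) = -338 + 7 \sqrt{6} \approx -320.85$)
$- q = - (-338 + 7 \sqrt{6}) = 338 - 7 \sqrt{6}$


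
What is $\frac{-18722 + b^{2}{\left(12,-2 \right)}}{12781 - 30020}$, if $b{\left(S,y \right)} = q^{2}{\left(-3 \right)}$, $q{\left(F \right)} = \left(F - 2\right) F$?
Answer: $- \frac{31903}{17239} \approx -1.8506$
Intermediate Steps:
$q{\left(F \right)} = F \left(-2 + F\right)$ ($q{\left(F \right)} = \left(-2 + F\right) F = F \left(-2 + F\right)$)
$b{\left(S,y \right)} = 225$ ($b{\left(S,y \right)} = \left(- 3 \left(-2 - 3\right)\right)^{2} = \left(\left(-3\right) \left(-5\right)\right)^{2} = 15^{2} = 225$)
$\frac{-18722 + b^{2}{\left(12,-2 \right)}}{12781 - 30020} = \frac{-18722 + 225^{2}}{12781 - 30020} = \frac{-18722 + 50625}{-17239} = 31903 \left(- \frac{1}{17239}\right) = - \frac{31903}{17239}$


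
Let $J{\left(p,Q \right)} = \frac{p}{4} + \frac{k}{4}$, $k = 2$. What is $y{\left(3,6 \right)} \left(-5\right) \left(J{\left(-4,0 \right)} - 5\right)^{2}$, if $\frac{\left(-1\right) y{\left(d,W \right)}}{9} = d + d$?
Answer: $\frac{16335}{2} \approx 8167.5$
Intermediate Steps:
$J{\left(p,Q \right)} = \frac{1}{2} + \frac{p}{4}$ ($J{\left(p,Q \right)} = \frac{p}{4} + \frac{2}{4} = p \frac{1}{4} + 2 \cdot \frac{1}{4} = \frac{p}{4} + \frac{1}{2} = \frac{1}{2} + \frac{p}{4}$)
$y{\left(d,W \right)} = - 18 d$ ($y{\left(d,W \right)} = - 9 \left(d + d\right) = - 9 \cdot 2 d = - 18 d$)
$y{\left(3,6 \right)} \left(-5\right) \left(J{\left(-4,0 \right)} - 5\right)^{2} = \left(-18\right) 3 \left(-5\right) \left(\left(\frac{1}{2} + \frac{1}{4} \left(-4\right)\right) - 5\right)^{2} = \left(-54\right) \left(-5\right) \left(\left(\frac{1}{2} - 1\right) - 5\right)^{2} = 270 \left(- \frac{1}{2} - 5\right)^{2} = 270 \left(- \frac{11}{2}\right)^{2} = 270 \cdot \frac{121}{4} = \frac{16335}{2}$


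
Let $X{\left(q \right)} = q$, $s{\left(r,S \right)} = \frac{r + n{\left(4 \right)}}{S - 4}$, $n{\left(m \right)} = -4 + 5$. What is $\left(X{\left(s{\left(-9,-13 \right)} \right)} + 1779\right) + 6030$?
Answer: $\frac{132761}{17} \approx 7809.5$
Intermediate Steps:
$n{\left(m \right)} = 1$
$s{\left(r,S \right)} = \frac{1 + r}{-4 + S}$ ($s{\left(r,S \right)} = \frac{r + 1}{S - 4} = \frac{1 + r}{-4 + S}$)
$\left(X{\left(s{\left(-9,-13 \right)} \right)} + 1779\right) + 6030 = \left(\frac{1 - 9}{-4 - 13} + 1779\right) + 6030 = \left(\frac{1}{-17} \left(-8\right) + 1779\right) + 6030 = \left(\left(- \frac{1}{17}\right) \left(-8\right) + 1779\right) + 6030 = \left(\frac{8}{17} + 1779\right) + 6030 = \frac{30251}{17} + 6030 = \frac{132761}{17}$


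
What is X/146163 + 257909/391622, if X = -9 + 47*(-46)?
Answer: 36846541805/57240646386 ≈ 0.64371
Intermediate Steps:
X = -2171 (X = -9 - 2162 = -2171)
X/146163 + 257909/391622 = -2171/146163 + 257909/391622 = 36846541805/57240646386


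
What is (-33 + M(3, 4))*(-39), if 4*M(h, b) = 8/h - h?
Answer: 5161/4 ≈ 1290.3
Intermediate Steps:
M(h, b) = 2/h - h/4 (M(h, b) = (8/h - h)/4 = (-h + 8/h)/4 = 2/h - h/4)
(-33 + M(3, 4))*(-39) = (-33 + (2/3 - 1/4*3))*(-39) = (-33 + (2*(1/3) - 3/4))*(-39) = (-33 + (2/3 - 3/4))*(-39) = (-33 - 1/12)*(-39) = -397/12*(-39) = 5161/4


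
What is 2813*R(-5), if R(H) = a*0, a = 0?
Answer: 0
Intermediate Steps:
R(H) = 0 (R(H) = 0*0 = 0)
2813*R(-5) = 2813*0 = 0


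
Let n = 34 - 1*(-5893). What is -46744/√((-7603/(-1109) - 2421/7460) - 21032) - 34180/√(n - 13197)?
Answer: 2*I*(33982888*√493513361821185 + 11010178507563*√7270)/4683674531889 ≈ 723.24*I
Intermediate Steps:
n = 5927 (n = 34 + 5893 = 5927)
-46744/√((-7603/(-1109) - 2421/7460) - 21032) - 34180/√(n - 13197) = -46744/√((-7603/(-1109) - 2421/7460) - 21032) - 34180/√(5927 - 13197) = -46744/√((-7603*(-1/1109) - 2421*1/7460) - 21032) - 34180*(-I*√7270/7270) = -46744/√((7603/1109 - 2421/7460) - 21032) - 34180*(-I*√7270/7270) = -46744/√(54033491/8273140 - 21032) - (-3418)*I*√7270/727 = -46744*(-2*I*√493513361821185/6442468407) + 3418*I*√7270/727 = -(-93488)*I*√493513361821185/6442468407 + 3418*I*√7270/727 = 93488*I*√493513361821185/6442468407 + 3418*I*√7270/727 = 3418*I*√7270/727 + 93488*I*√493513361821185/6442468407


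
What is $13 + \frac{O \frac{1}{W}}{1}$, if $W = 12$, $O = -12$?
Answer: $12$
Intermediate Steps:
$13 + \frac{O \frac{1}{W}}{1} = 13 + \frac{\left(-12\right) \frac{1}{12}}{1} = 13 + \left(-12\right) \frac{1}{12} \cdot 1 = 13 - 1 = 12$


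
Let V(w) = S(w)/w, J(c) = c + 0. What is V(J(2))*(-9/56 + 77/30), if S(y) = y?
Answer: 2021/840 ≈ 2.4060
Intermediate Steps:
J(c) = c
V(w) = 1 (V(w) = w/w = 1)
V(J(2))*(-9/56 + 77/30) = 1*(-9/56 + 77/30) = 1*(2021/840) = 2021/840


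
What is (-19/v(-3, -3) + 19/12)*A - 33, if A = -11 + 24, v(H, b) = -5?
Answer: 2219/60 ≈ 36.983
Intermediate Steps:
A = 13
(-19/v(-3, -3) + 19/12)*A - 33 = (-19/(-5) + 19/12)*13 - 33 = (-19*(-⅕) + 19*(1/12))*13 - 33 = (19/5 + 19/12)*13 - 33 = (323/60)*13 - 33 = 4199/60 - 33 = 2219/60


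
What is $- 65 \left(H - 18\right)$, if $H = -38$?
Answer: $3640$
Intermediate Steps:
$- 65 \left(H - 18\right) = - 65 \left(-38 - 18\right) = \left(-65\right) \left(-56\right) = 3640$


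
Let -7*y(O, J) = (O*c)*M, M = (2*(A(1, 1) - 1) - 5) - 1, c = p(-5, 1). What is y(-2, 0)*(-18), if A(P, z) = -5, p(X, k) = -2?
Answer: -1296/7 ≈ -185.14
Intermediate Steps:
c = -2
M = -18 (M = (2*(-5 - 1) - 5) - 1 = (2*(-6) - 5) - 1 = (-12 - 5) - 1 = -17 - 1 = -18)
y(O, J) = -36*O/7 (y(O, J) = -O*(-2)*(-18)/7 = -(-2*O)*(-18)/7 = -36*O/7)
y(-2, 0)*(-18) = -36/7*(-2)*(-18) = (72/7)*(-18) = -1296/7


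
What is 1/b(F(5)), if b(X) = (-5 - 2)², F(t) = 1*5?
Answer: 1/49 ≈ 0.020408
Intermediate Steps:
F(t) = 5
b(X) = 49 (b(X) = (-7)² = 49)
1/b(F(5)) = 1/49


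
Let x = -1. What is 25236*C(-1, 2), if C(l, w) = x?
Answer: -25236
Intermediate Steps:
C(l, w) = -1
25236*C(-1, 2) = 25236*(-1) = -25236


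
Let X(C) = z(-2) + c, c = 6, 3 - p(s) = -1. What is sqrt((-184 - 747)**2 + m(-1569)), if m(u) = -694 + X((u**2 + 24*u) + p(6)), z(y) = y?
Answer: sqrt(866071) ≈ 930.63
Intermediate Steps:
p(s) = 4 (p(s) = 3 - 1*(-1) = 3 + 1 = 4)
X(C) = 4 (X(C) = -2 + 6 = 4)
m(u) = -690 (m(u) = -694 + 4 = -690)
sqrt((-184 - 747)**2 + m(-1569)) = sqrt((-184 - 747)**2 - 690) = sqrt((-931)**2 - 690) = sqrt(866761 - 690) = sqrt(866071)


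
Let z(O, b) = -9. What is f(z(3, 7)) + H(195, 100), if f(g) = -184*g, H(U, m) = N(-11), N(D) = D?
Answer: 1645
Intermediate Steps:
H(U, m) = -11
f(z(3, 7)) + H(195, 100) = -184*(-9) - 11 = 1656 - 11 = 1645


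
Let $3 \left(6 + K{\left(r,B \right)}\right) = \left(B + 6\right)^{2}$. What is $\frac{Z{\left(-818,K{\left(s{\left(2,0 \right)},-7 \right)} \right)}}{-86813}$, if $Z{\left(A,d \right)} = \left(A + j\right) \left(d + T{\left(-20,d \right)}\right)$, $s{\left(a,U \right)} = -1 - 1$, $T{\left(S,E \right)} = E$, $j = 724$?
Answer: $- \frac{3196}{260439} \approx -0.012272$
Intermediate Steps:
$s{\left(a,U \right)} = -2$ ($s{\left(a,U \right)} = -1 - 1 = -2$)
$K{\left(r,B \right)} = -6 + \frac{\left(6 + B\right)^{2}}{3}$ ($K{\left(r,B \right)} = -6 + \frac{\left(B + 6\right)^{2}}{3} = -6 + \frac{\left(6 + B\right)^{2}}{3}$)
$Z{\left(A,d \right)} = 2 d \left(724 + A\right)$ ($Z{\left(A,d \right)} = \left(A + 724\right) \left(d + d\right) = \left(724 + A\right) 2 d = 2 d \left(724 + A\right)$)
$\frac{Z{\left(-818,K{\left(s{\left(2,0 \right)},-7 \right)} \right)}}{-86813} = \frac{2 \left(-6 + \frac{\left(6 - 7\right)^{2}}{3}\right) \left(724 - 818\right)}{-86813} = 2 \left(-6 + \frac{\left(-1\right)^{2}}{3}\right) \left(-94\right) \left(- \frac{1}{86813}\right) = 2 \left(-6 + \frac{1}{3} \cdot 1\right) \left(-94\right) \left(- \frac{1}{86813}\right) = 2 \left(-6 + \frac{1}{3}\right) \left(-94\right) \left(- \frac{1}{86813}\right) = 2 \left(- \frac{17}{3}\right) \left(-94\right) \left(- \frac{1}{86813}\right) = \frac{3196}{3} \left(- \frac{1}{86813}\right) = - \frac{3196}{260439}$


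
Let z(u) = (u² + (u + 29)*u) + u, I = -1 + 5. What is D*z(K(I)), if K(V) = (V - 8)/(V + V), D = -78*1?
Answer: 1131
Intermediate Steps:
I = 4
D = -78
K(V) = (-8 + V)/(2*V) (K(V) = (-8 + V)/((2*V)) = (-8 + V)*(1/(2*V)) = (-8 + V)/(2*V))
z(u) = u + u² + u*(29 + u) (z(u) = (u² + (29 + u)*u) + u = (u² + u*(29 + u)) + u = u + u² + u*(29 + u))
D*z(K(I)) = -156*(½)*(-8 + 4)/4*(15 + (½)*(-8 + 4)/4) = -156*(½)*(¼)*(-4)*(15 + (½)*(¼)*(-4)) = -156*(-1)*(15 - ½)/2 = -156*(-1)*29/(2*2) = -78*(-29/2) = 1131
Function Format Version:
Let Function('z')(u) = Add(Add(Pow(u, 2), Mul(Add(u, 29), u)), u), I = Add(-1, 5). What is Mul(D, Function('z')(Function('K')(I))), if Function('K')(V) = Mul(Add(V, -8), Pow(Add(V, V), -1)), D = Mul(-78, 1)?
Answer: 1131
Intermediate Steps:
I = 4
D = -78
Function('K')(V) = Mul(Rational(1, 2), Pow(V, -1), Add(-8, V)) (Function('K')(V) = Mul(Add(-8, V), Pow(Mul(2, V), -1)) = Mul(Add(-8, V), Mul(Rational(1, 2), Pow(V, -1))) = Mul(Rational(1, 2), Pow(V, -1), Add(-8, V)))
Function('z')(u) = Add(u, Pow(u, 2), Mul(u, Add(29, u))) (Function('z')(u) = Add(Add(Pow(u, 2), Mul(Add(29, u), u)), u) = Add(Add(Pow(u, 2), Mul(u, Add(29, u))), u) = Add(u, Pow(u, 2), Mul(u, Add(29, u))))
Mul(D, Function('z')(Function('K')(I))) = Mul(-78, Mul(2, Mul(Rational(1, 2), Pow(4, -1), Add(-8, 4)), Add(15, Mul(Rational(1, 2), Pow(4, -1), Add(-8, 4))))) = Mul(-78, Mul(2, Mul(Rational(1, 2), Rational(1, 4), -4), Add(15, Mul(Rational(1, 2), Rational(1, 4), -4)))) = Mul(-78, Mul(2, Rational(-1, 2), Add(15, Rational(-1, 2)))) = Mul(-78, Mul(2, Rational(-1, 2), Rational(29, 2))) = Mul(-78, Rational(-29, 2)) = 1131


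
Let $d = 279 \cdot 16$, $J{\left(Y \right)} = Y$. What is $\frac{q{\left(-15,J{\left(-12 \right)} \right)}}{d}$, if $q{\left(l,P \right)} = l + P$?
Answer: $- \frac{3}{496} \approx -0.0060484$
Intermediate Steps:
$d = 4464$
$q{\left(l,P \right)} = P + l$
$\frac{q{\left(-15,J{\left(-12 \right)} \right)}}{d} = \frac{-12 - 15}{4464} = \left(-27\right) \frac{1}{4464} = - \frac{3}{496}$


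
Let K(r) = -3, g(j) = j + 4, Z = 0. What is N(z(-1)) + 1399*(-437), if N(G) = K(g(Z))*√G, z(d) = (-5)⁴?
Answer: -611438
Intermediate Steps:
g(j) = 4 + j
z(d) = 625
N(G) = -3*√G
N(z(-1)) + 1399*(-437) = -3*√625 + 1399*(-437) = -3*25 - 611363 = -75 - 611363 = -611438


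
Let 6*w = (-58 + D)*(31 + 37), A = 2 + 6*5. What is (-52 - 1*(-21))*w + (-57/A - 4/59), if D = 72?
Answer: -27869801/5664 ≈ -4920.5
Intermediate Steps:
A = 32 (A = 2 + 30 = 32)
w = 476/3 (w = ((-58 + 72)*(31 + 37))/6 = (14*68)/6 = (1/6)*952 = 476/3 ≈ 158.67)
(-52 - 1*(-21))*w + (-57/A - 4/59) = (-52 - 1*(-21))*(476/3) + (-57/32 - 4/59) = (-52 + 21)*(476/3) + (-57*1/32 - 4*1/59) = -31*476/3 + (-57/32 - 4/59) = -14756/3 - 3491/1888 = -27869801/5664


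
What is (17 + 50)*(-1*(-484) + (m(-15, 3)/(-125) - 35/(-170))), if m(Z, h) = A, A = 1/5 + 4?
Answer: 689340287/21250 ≈ 32440.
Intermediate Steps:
A = 21/5 (A = ⅕ + 4 = 21/5 ≈ 4.2000)
m(Z, h) = 21/5
(17 + 50)*(-1*(-484) + (m(-15, 3)/(-125) - 35/(-170))) = (17 + 50)*(-1*(-484) + ((21/5)/(-125) - 35/(-170))) = 67*(484 + ((21/5)*(-1/125) - 35*(-1/170))) = 67*(484 + (-21/625 + 7/34)) = 67*(484 + 3661/21250) = 67*(10288661/21250) = 689340287/21250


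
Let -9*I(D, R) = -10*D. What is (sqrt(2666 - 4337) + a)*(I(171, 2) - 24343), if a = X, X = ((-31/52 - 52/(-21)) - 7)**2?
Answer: -251668471331/397488 - 24153*I*sqrt(1671) ≈ -6.3315e+5 - 9.8732e+5*I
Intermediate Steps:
I(D, R) = 10*D/9 (I(D, R) = -(-10)*D/9 = 10*D/9)
X = 31259281/1192464 (X = ((-31*1/52 - 52*(-1/21)) - 7)**2 = ((-31/52 + 52/21) - 7)**2 = (2053/1092 - 7)**2 = (-5591/1092)**2 = 31259281/1192464 ≈ 26.214)
a = 31259281/1192464 ≈ 26.214
(sqrt(2666 - 4337) + a)*(I(171, 2) - 24343) = (sqrt(2666 - 4337) + 31259281/1192464)*((10/9)*171 - 24343) = (sqrt(-1671) + 31259281/1192464)*(190 - 24343) = (I*sqrt(1671) + 31259281/1192464)*(-24153) = (31259281/1192464 + I*sqrt(1671))*(-24153) = -251668471331/397488 - 24153*I*sqrt(1671)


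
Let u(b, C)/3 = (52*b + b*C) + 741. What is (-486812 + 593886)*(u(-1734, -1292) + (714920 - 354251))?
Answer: 729534993528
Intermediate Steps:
u(b, C) = 2223 + 156*b + 3*C*b (u(b, C) = 3*((52*b + b*C) + 741) = 3*((52*b + C*b) + 741) = 3*(741 + 52*b + C*b) = 2223 + 156*b + 3*C*b)
(-486812 + 593886)*(u(-1734, -1292) + (714920 - 354251)) = (-486812 + 593886)*((2223 + 156*(-1734) + 3*(-1292)*(-1734)) + (714920 - 354251)) = 107074*((2223 - 270504 + 6720984) + 360669) = 107074*(6452703 + 360669) = 107074*6813372 = 729534993528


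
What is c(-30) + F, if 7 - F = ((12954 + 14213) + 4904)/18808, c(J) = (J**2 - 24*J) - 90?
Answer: 28875825/18808 ≈ 1535.3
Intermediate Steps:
c(J) = -90 + J**2 - 24*J
F = 99585/18808 (F = 7 - ((12954 + 14213) + 4904)/18808 = 7 - (27167 + 4904)/18808 = 7 - 32071/18808 = 99585/18808 ≈ 5.2948)
c(-30) + F = (-90 + (-30)**2 - 24*(-30)) + 99585/18808 = (-90 + 900 + 720) + 99585/18808 = 1530 + 99585/18808 = 28875825/18808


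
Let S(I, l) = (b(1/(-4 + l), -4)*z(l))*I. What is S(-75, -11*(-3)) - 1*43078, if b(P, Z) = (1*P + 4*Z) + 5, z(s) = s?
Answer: -462212/29 ≈ -15938.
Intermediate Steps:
b(P, Z) = 5 + P + 4*Z (b(P, Z) = (P + 4*Z) + 5 = 5 + P + 4*Z)
S(I, l) = I*l*(-11 + 1/(-4 + l)) (S(I, l) = ((5 + 1/(-4 + l) + 4*(-4))*l)*I = ((5 + 1/(-4 + l) - 16)*l)*I = ((-11 + 1/(-4 + l))*l)*I = (l*(-11 + 1/(-4 + l)))*I = I*l*(-11 + 1/(-4 + l)))
S(-75, -11*(-3)) - 1*43078 = -75*(-11*(-3))*(45 - (-121)*(-3))/(-4 - 11*(-3)) - 1*43078 = -75*33*(45 - 11*33)/(-4 + 33) - 43078 = -75*33*(45 - 363)/29 - 43078 = -75*33*1/29*(-318) - 43078 = 787050/29 - 43078 = -462212/29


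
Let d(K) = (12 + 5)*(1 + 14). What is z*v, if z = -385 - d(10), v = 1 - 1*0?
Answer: -640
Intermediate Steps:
d(K) = 255 (d(K) = 17*15 = 255)
v = 1 (v = 1 + 0 = 1)
z = -640 (z = -385 - 1*255 = -385 - 255 = -640)
z*v = -640*1 = -640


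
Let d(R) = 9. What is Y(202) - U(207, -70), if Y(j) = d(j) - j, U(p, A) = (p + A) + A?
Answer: -260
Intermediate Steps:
U(p, A) = p + 2*A (U(p, A) = (A + p) + A = p + 2*A)
Y(j) = 9 - j
Y(202) - U(207, -70) = (9 - 1*202) - (207 + 2*(-70)) = (9 - 202) - (207 - 140) = -193 - 1*67 = -193 - 67 = -260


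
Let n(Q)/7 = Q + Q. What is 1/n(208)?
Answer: 1/2912 ≈ 0.00034341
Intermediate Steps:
n(Q) = 14*Q (n(Q) = 7*(Q + Q) = 7*(2*Q) = 14*Q)
1/n(208) = 1/(14*208) = 1/2912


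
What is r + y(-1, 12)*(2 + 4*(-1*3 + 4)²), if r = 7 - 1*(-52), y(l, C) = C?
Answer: 131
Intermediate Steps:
r = 59 (r = 7 + 52 = 59)
r + y(-1, 12)*(2 + 4*(-1*3 + 4)²) = 59 + 12*(2 + 4*(-1*3 + 4)²) = 59 + 12*(2 + 4*(-3 + 4)²) = 59 + 12*(2 + 4*1²) = 59 + 12*(2 + 4*1) = 59 + 12*(2 + 4) = 59 + 12*6 = 59 + 72 = 131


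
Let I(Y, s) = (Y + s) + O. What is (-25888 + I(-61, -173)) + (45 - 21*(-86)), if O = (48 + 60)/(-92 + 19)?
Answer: -1771891/73 ≈ -24272.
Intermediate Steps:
O = -108/73 (O = 108/(-73) = 108*(-1/73) = -108/73 ≈ -1.4795)
I(Y, s) = -108/73 + Y + s (I(Y, s) = (Y + s) - 108/73 = -108/73 + Y + s)
(-25888 + I(-61, -173)) + (45 - 21*(-86)) = (-25888 + (-108/73 - 61 - 173)) + (45 - 21*(-86)) = (-25888 - 17190/73) + (45 + 1806) = -1907014/73 + 1851 = -1771891/73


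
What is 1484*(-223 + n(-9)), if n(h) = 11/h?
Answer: -2994712/9 ≈ -3.3275e+5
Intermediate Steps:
1484*(-223 + n(-9)) = 1484*(-223 + 11/(-9)) = 1484*(-223 + 11*(-⅑)) = 1484*(-223 - 11/9) = 1484*(-2018/9) = -2994712/9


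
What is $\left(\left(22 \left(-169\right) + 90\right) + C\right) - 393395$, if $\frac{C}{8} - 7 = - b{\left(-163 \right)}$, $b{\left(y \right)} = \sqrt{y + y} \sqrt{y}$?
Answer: $-396967 + 1304 \sqrt{2} \approx -3.9512 \cdot 10^{5}$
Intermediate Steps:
$b{\left(y \right)} = y \sqrt{2}$ ($b{\left(y \right)} = \sqrt{2 y} \sqrt{y} = \sqrt{2} \sqrt{y} \sqrt{y} = y \sqrt{2}$)
$C = 56 + 1304 \sqrt{2}$ ($C = 56 + 8 \left(- \left(-163\right) \sqrt{2}\right) = 56 + 8 \cdot 163 \sqrt{2} = 56 + 1304 \sqrt{2} \approx 1900.1$)
$\left(\left(22 \left(-169\right) + 90\right) + C\right) - 393395 = \left(\left(22 \left(-169\right) + 90\right) + \left(56 + 1304 \sqrt{2}\right)\right) - 393395 = \left(\left(-3718 + 90\right) + \left(56 + 1304 \sqrt{2}\right)\right) - 393395 = \left(-3628 + \left(56 + 1304 \sqrt{2}\right)\right) - 393395 = \left(-3572 + 1304 \sqrt{2}\right) - 393395 = -396967 + 1304 \sqrt{2}$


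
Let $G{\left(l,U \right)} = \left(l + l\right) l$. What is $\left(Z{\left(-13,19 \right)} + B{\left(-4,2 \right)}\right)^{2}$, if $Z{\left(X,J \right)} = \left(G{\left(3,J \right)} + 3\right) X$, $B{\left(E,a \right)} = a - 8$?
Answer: $77841$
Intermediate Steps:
$G{\left(l,U \right)} = 2 l^{2}$ ($G{\left(l,U \right)} = 2 l l = 2 l^{2}$)
$B{\left(E,a \right)} = -8 + a$ ($B{\left(E,a \right)} = a - 8 = -8 + a$)
$Z{\left(X,J \right)} = 21 X$ ($Z{\left(X,J \right)} = \left(2 \cdot 3^{2} + 3\right) X = \left(2 \cdot 9 + 3\right) X = \left(18 + 3\right) X = 21 X$)
$\left(Z{\left(-13,19 \right)} + B{\left(-4,2 \right)}\right)^{2} = \left(21 \left(-13\right) + \left(-8 + 2\right)\right)^{2} = \left(-273 - 6\right)^{2} = \left(-279\right)^{2} = 77841$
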